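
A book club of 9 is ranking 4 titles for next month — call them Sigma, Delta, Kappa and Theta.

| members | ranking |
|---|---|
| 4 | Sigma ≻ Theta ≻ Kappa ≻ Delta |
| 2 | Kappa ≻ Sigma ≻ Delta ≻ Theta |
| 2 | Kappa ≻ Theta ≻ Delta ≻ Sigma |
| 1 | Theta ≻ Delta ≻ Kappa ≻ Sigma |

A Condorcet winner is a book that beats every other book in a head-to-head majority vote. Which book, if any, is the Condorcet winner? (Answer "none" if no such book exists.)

none

Head-to-head results (9 members):
Sigma vs Delta: Sigma wins 6–3.
Sigma–Kappa: Kappa 5–4.
Sigma vs Theta: Sigma, 6–3.
Delta vs Kappa: Kappa, 8–1.
Delta vs Theta: Theta wins 7–2.
Kappa–Theta: Theta 5–4.
Every book loses at least once (Sigma loses to Kappa; Delta loses to Sigma; Kappa loses to Theta; Theta loses to Sigma). The majority relation contains the cycle Sigma > Theta > Kappa > Sigma, so there is no Condorcet winner.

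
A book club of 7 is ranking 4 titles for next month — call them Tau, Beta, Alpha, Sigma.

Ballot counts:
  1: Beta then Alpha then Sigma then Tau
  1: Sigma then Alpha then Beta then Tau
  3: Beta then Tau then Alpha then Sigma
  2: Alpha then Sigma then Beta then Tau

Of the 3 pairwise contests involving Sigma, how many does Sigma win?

1

Sigma against each rival (7 members):
Sigma vs Tau: Sigma is ranked higher on 1+1+2 = 4 ballots, Tau on 3. Sigma wins 4–3.
Sigma vs Beta: Beta wins 4–3.
Sigma vs Alpha: Sigma is ranked higher on 1 ballot, Alpha on 6. Alpha wins 6–1.
Sigma beats Tau; loses to Beta, Alpha — 1 pairwise win.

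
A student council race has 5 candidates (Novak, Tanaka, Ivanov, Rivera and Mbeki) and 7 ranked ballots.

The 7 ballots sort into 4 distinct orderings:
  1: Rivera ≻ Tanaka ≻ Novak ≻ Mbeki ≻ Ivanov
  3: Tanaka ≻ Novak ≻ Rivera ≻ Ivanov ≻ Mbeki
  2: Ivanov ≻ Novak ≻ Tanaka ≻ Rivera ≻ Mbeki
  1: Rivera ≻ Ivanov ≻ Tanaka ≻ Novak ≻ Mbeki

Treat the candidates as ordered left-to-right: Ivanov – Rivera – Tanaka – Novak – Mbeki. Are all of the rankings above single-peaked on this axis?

Axis positions: Ivanov=1, Rivera=2, Tanaka=3, Novak=4, Mbeki=5.
Ballot type 1 (peak Rivera at position 2): ranking walks positions 2-3-4-5-1, expanding outward from the peak — single-peaked.
Ballot type 2 (peak Tanaka at position 3): ranking walks positions 3-4-2-1-5, expanding outward from the peak — single-peaked.
Ballot type 3: ranking walks positions 1-4-3-2-5; Novak is ranked above Rivera even though Rivera lies between Novak and the peak Ivanov on the axis — preferences dip and rise again. Not single-peaked.
Ballot type 4 (peak Rivera at position 2): ranking walks positions 2-1-3-4-5, expanding outward from the peak — single-peaked.
Ballot type 3 violates single-peakedness, so the profile is not single-peaked on this axis.

no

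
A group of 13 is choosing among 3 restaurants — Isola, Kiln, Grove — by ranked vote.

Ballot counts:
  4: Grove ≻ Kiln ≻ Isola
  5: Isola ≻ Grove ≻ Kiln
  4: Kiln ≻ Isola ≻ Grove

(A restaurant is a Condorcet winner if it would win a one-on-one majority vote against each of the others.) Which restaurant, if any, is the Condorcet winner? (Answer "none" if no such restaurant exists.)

none

Pairwise majorities:
Isola vs Kiln: Kiln wins 8–5.
Isola–Grove: Isola 9–4.
Kiln vs Grove: Grove, 9–4.
Every restaurant loses at least once (Isola loses to Kiln; Kiln loses to Grove; Grove loses to Isola). The majority relation contains the cycle Isola beats Grove beats Kiln beats Isola, so there is no Condorcet winner.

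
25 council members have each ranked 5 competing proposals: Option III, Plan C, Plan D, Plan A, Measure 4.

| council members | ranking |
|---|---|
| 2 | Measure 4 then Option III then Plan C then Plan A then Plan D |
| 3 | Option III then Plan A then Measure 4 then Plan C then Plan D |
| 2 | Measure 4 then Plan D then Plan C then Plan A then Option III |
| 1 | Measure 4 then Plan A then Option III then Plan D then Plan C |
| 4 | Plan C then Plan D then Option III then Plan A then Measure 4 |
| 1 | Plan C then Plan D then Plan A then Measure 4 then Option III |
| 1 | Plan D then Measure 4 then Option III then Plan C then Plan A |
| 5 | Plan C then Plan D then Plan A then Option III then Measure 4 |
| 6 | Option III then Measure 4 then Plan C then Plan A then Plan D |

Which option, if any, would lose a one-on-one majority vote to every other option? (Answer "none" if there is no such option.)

Head-to-head results (25 council members):
Option III vs Plan C: Option III wins 13–12.
Option III vs Plan D: 12 to 13, Plan D.
Option III vs Plan A: 16 to 9, Option III.
Option III vs Measure 4: 3+4+5+6 = 18 for Option III, 7 for Measure 4 — Option III by 18–7.
Plan C vs Plan D: Plan C, 21–4.
Plan C vs Plan A: Plan C, 21–4.
Plan C vs Measure 4: Plan C preferred on 4+1+5 = 10 ballots; Measure 4 wins 15–10.
Plan D vs Plan A: 13 to 12, Plan D.
Plan D vs Measure 4: 11 to 14, Measure 4.
Plan A–Measure 4: Plan A 13–12.
Each option has at least one pairwise win (Option III beats Plan C; Plan C beats Plan D; Plan D beats Option III; Plan A beats Measure 4; Measure 4 beats Plan C) — no Condorcet loser.

none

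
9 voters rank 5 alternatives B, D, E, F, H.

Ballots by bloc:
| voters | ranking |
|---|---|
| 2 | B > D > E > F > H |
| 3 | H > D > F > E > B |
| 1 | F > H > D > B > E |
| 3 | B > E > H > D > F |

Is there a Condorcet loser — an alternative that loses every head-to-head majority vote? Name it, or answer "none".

F

Head-to-head results (9 voters):
B vs D: B preferred on 2+3 = 5 ballots; B wins 5–4.
B vs E: B preferred on 2+1+3 = 6 ballots; B wins 6–3.
B vs F: 5 to 4, B.
B vs H: B, 5–4.
D vs E: 2+3+1 = 6 for D, 3 for E — D by 6–3.
D vs F: 8 to 1, D.
D vs H: H, 7–2.
E vs F: E preferred on 2+3 = 5 ballots; E wins 5–4.
E vs H: E wins 5–4.
F vs H: F is ranked higher on 2+1 = 3 ballots, H on 6. H wins 6–3.
Only F has no wins; F is the Condorcet loser.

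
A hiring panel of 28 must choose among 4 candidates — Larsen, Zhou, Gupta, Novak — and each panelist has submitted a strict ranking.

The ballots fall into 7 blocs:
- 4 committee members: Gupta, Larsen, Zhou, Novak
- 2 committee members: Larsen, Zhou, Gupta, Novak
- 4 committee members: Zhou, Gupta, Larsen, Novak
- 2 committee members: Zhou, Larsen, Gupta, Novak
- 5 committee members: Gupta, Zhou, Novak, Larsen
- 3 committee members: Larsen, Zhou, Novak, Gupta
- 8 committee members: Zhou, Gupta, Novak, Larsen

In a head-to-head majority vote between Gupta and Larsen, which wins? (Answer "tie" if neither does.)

Gupta

Ballots ranking Gupta above Larsen: 4 + 4 + 5 + 8 = 21.
Ballots ranking Larsen above Gupta: 28 − 21 = 7.
Gupta wins the head-to-head 21–7.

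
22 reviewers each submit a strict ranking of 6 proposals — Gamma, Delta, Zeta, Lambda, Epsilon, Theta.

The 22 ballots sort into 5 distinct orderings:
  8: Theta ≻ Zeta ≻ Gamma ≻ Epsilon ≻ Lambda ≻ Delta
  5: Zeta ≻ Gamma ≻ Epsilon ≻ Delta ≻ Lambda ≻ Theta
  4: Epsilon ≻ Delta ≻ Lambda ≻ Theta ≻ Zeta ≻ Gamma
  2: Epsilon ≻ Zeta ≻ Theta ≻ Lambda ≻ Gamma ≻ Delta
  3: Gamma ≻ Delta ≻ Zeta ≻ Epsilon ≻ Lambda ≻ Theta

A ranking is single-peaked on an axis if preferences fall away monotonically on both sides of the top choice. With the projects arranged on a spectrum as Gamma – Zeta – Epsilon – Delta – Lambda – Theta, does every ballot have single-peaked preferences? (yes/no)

Axis positions: Gamma=1, Zeta=2, Epsilon=3, Delta=4, Lambda=5, Theta=6.
Bloc 1: ranking walks positions 6-2-1-3-5-4; Zeta is ranked above Lambda even though Lambda lies between Zeta and the peak Theta on the axis — preferences dip and rise again. Not single-peaked.
Bloc 2 (peak Zeta at position 2): ranking walks positions 2-1-3-4-5-6, expanding outward from the peak — single-peaked.
Bloc 3 (peak Epsilon at position 3): ranking walks positions 3-4-5-6-2-1, expanding outward from the peak — single-peaked.
Bloc 4: ranking walks positions 3-2-6-5-1-4; Theta is ranked above Delta even though Delta lies between Theta and the peak Epsilon on the axis — preferences dip and rise again. Not single-peaked.
Bloc 5: ranking walks positions 1-4-2-3-5-6; Delta is ranked above Zeta even though Zeta lies between Delta and the peak Gamma on the axis — preferences dip and rise again. Not single-peaked.
Bloc 1 violates single-peakedness, so the profile is not single-peaked on this axis.

no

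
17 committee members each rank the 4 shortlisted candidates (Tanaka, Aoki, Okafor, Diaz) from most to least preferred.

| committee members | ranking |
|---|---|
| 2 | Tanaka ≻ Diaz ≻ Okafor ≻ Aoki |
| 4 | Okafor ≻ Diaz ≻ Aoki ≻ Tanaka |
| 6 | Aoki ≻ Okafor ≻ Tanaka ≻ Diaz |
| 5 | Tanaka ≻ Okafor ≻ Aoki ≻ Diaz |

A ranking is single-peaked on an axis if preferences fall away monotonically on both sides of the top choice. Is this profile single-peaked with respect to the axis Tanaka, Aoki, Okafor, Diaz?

Axis positions: Tanaka=1, Aoki=2, Okafor=3, Diaz=4.
Ballot type 1: ranking walks positions 1-4-3-2; Diaz is ranked above Aoki even though Aoki lies between Diaz and the peak Tanaka on the axis — preferences dip and rise again. Not single-peaked.
Ballot type 2 (peak Okafor at position 3): ranking walks positions 3-4-2-1, expanding outward from the peak — single-peaked.
Ballot type 3 (peak Aoki at position 2): ranking walks positions 2-3-1-4, expanding outward from the peak — single-peaked.
Ballot type 4: ranking walks positions 1-3-2-4; Okafor is ranked above Aoki even though Aoki lies between Okafor and the peak Tanaka on the axis — preferences dip and rise again. Not single-peaked.
Ballot type 1 violates single-peakedness, so the profile is not single-peaked on this axis.

no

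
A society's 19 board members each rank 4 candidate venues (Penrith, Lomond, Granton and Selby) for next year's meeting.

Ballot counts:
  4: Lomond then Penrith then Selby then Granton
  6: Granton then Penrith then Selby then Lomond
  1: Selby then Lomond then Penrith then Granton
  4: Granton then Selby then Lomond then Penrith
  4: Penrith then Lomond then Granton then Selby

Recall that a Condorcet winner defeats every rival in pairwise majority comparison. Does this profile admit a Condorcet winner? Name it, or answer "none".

Head-to-head results (19 organisers):
Penrith vs Lomond: Penrith wins 10–9.
Penrith vs Granton: Granton wins 10–9.
Penrith vs Selby: Penrith, 14–5.
Lomond vs Granton: Granton wins 10–9.
Lomond vs Selby: Selby, 11–8.
Granton–Selby: Granton 14–5.
Granton defeats every rival head-to-head and is the Condorcet winner.

Granton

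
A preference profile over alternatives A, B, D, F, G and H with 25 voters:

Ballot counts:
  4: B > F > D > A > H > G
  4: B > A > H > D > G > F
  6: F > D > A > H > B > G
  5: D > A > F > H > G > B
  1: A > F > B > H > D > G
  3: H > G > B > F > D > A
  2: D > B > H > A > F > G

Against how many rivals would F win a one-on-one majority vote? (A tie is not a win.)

F against each rival (25 voters):
F vs A: F wins 13–12.
F vs B: B, 13–12.
F vs D: F, 14–11.
F–G: F 18–7.
F–H: F 16–9.
F beats A, D, G, H; loses to B — 4 pairwise wins.

4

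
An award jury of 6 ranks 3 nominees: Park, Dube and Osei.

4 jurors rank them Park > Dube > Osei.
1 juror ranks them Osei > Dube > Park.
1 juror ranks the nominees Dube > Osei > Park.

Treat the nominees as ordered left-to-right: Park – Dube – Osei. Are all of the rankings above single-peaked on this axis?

Axis positions: Park=1, Dube=2, Osei=3.
Faction 1 (peak Park at position 1): ranking walks positions 1-2-3, expanding outward from the peak — single-peaked.
Faction 2 (peak Osei at position 3): ranking walks positions 3-2-1, expanding outward from the peak — single-peaked.
Faction 3 (peak Dube at position 2): ranking walks positions 2-3-1, expanding outward from the peak — single-peaked.
Every ranking is single-peaked on this axis.

yes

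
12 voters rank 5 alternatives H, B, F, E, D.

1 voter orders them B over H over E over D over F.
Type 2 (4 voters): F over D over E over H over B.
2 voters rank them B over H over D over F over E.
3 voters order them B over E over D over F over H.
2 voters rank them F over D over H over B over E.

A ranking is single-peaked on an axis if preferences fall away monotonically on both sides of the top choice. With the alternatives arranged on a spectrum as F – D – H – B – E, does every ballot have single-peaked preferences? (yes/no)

no

Axis positions: F=1, D=2, H=3, B=4, E=5.
Type 1 (peak B at position 4): ranking walks positions 4-3-5-2-1, expanding outward from the peak — single-peaked.
Type 2: ranking walks positions 1-2-5-3-4; E is ranked above H even though H lies between E and the peak F on the axis — preferences dip and rise again. Not single-peaked.
Type 3 (peak B at position 4): ranking walks positions 4-3-2-1-5, expanding outward from the peak — single-peaked.
Type 4: ranking walks positions 4-5-2-1-3; D is ranked above H even though H lies between D and the peak B on the axis — preferences dip and rise again. Not single-peaked.
Type 5 (peak F at position 1): ranking walks positions 1-2-3-4-5, expanding outward from the peak — single-peaked.
Type 2 violates single-peakedness, so the profile is not single-peaked on this axis.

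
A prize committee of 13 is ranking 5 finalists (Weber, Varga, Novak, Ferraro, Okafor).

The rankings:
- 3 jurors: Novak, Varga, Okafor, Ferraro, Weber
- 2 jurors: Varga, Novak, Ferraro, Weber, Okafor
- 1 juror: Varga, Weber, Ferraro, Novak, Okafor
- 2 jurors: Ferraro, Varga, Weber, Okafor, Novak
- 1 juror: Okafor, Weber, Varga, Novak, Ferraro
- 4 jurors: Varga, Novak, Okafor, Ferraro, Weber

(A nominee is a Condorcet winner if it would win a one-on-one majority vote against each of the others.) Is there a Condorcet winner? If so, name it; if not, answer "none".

Varga

Head-to-head results (13 jurors):
Weber vs Varga: Weber preferred on 1 ballot; Varga wins 12–1.
Weber vs Novak: 4 to 9, Novak.
Weber vs Ferraro: 2 to 11, Ferraro.
Weber vs Okafor: Weber is ranked higher on 2+1+2 = 5 ballots, Okafor on 8. Okafor wins 8–5.
Varga vs Novak: 10 to 3, Varga.
Varga vs Ferraro: Varga is ranked higher on 3+2+1+1+4 = 11 ballots, Ferraro on 2. Varga wins 11–2.
Varga vs Okafor: Varga is ranked higher on 3+2+1+2+4 = 12 ballots, Okafor on 1. Varga wins 12–1.
Novak vs Ferraro: Novak preferred on 3+2+1+4 = 10 ballots; Novak wins 10–3.
Novak vs Okafor: 3+2+1+4 = 10 for Novak, 3 for Okafor — Novak by 10–3.
Ferraro vs Okafor: Ferraro preferred on 2+1+2 = 5 ballots; Okafor wins 8–5.
Only Varga has no losses; Varga is the Condorcet winner.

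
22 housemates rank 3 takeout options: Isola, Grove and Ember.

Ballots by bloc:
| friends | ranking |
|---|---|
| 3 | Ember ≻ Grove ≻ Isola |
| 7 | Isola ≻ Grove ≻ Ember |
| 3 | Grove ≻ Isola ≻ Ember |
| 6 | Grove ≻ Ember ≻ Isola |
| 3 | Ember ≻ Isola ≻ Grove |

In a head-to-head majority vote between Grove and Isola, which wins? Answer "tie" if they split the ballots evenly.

Grove

Ballots ranking Grove above Isola: 3 + 3 + 6 = 12.
Ballots ranking Isola above Grove: 22 − 12 = 10.
Grove wins the head-to-head 12–10.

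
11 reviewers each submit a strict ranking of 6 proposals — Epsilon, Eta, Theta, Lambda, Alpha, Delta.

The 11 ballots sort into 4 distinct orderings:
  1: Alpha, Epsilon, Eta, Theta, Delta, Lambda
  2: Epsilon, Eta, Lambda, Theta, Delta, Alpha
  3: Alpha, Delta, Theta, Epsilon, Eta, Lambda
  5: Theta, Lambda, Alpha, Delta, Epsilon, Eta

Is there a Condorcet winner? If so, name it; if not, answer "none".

Theta

Pairwise majorities:
Epsilon vs Eta: 11 to 0, Epsilon.
Epsilon vs Theta: 3 to 8, Theta.
Epsilon vs Lambda: 6 to 5, Epsilon.
Epsilon vs Alpha: Epsilon is ranked higher on 2 ballots, Alpha on 9. Alpha wins 9–2.
Epsilon vs Delta: Epsilon preferred on 1+2 = 3 ballots; Delta wins 8–3.
Eta vs Theta: Eta is ranked higher on 1+2 = 3 ballots, Theta on 8. Theta wins 8–3.
Eta vs Lambda: Eta preferred on 1+2+3 = 6 ballots; Eta wins 6–5.
Eta vs Alpha: Eta preferred on 2 ballots; Alpha wins 9–2.
Eta vs Delta: 1+2 = 3 for Eta, 8 for Delta — Delta by 8–3.
Theta vs Lambda: 1+3+5 = 9 for Theta, 2 for Lambda — Theta by 9–2.
Theta vs Alpha: 2+5 = 7 for Theta, 4 for Alpha — Theta by 7–4.
Theta vs Delta: Theta preferred on 1+2+5 = 8 ballots; Theta wins 8–3.
Lambda vs Alpha: Lambda is ranked higher on 2+5 = 7 ballots, Alpha on 4. Lambda wins 7–4.
Lambda vs Delta: Lambda preferred on 2+5 = 7 ballots; Lambda wins 7–4.
Alpha vs Delta: Alpha preferred on 1+3+5 = 9 ballots; Alpha wins 9–2.
Theta beats each of Epsilon, Eta, Lambda, Alpha, Delta — Theta is the Condorcet winner.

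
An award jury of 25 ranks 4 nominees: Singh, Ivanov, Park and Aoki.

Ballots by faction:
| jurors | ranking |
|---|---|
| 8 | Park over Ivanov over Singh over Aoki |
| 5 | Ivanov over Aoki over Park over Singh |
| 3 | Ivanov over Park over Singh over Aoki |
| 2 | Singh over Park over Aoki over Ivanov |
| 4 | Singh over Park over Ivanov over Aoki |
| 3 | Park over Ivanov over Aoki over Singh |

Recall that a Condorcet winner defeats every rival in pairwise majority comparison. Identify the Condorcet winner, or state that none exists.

Head-to-head results (25 jurors):
Singh–Ivanov: Ivanov 19–6.
Singh vs Park: Park wins 19–6.
Singh vs Aoki: Singh is ranked higher on 8+3+2+4 = 17 ballots, Aoki on 8. Singh wins 17–8.
Ivanov vs Park: Park wins 17–8.
Ivanov vs Aoki: 23 to 2, Ivanov.
Park–Aoki: Park 20–5.
Park wins every pairwise contest, so Park is the Condorcet winner.

Park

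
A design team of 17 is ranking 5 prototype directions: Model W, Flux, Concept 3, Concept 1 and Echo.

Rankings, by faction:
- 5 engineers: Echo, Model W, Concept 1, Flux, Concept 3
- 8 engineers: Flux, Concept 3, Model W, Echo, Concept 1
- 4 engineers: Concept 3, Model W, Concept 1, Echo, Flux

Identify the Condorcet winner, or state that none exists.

Head-to-head results (17 engineers):
Model W vs Flux: 9 to 8, Model W.
Model W vs Concept 3: Model W is ranked higher on 5 ballots, Concept 3 on 12. Concept 3 wins 12–5.
Model W vs Concept 1: Model W preferred on 5+8+4 = 17 ballots; Model W wins 17–0.
Model W vs Echo: Model W preferred on 8+4 = 12 ballots; Model W wins 12–5.
Flux vs Concept 3: 5+8 = 13 for Flux, 4 for Concept 3 — Flux by 13–4.
Flux vs Concept 1: 8 for Flux, 9 for Concept 1 — Concept 1 by 9–8.
Flux vs Echo: Flux is ranked higher on 8 ballots, Echo on 9. Echo wins 9–8.
Concept 3 vs Concept 1: Concept 3 preferred on 8+4 = 12 ballots; Concept 3 wins 12–5.
Concept 3 vs Echo: Concept 3 preferred on 8+4 = 12 ballots; Concept 3 wins 12–5.
Concept 1 vs Echo: 4 for Concept 1, 13 for Echo — Echo by 13–4.
Every design loses at least once (Model W loses to Concept 3; Flux loses to Model W; Concept 3 loses to Flux; Concept 1 loses to Model W; Echo loses to Model W). The majority relation contains the cycle Model W → Flux → Concept 3 → Model W, so there is no Condorcet winner.

none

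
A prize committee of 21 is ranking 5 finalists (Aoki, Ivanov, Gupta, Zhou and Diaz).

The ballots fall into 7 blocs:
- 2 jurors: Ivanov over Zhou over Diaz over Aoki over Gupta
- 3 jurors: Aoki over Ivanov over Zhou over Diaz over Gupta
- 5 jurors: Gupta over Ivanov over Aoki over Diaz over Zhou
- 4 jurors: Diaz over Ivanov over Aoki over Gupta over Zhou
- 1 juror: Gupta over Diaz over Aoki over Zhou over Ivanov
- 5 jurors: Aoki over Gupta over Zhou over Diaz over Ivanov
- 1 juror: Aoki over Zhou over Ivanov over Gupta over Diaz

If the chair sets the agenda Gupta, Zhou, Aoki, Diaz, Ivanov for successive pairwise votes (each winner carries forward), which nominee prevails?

Round 1: Gupta vs Zhou — 15–6, Gupta advances.
Round 2: Gupta vs Aoki — 6–15, Aoki advances.
Round 3: Aoki vs Diaz — 14–7, Aoki advances.
Round 4: Aoki vs Ivanov — 10–11, Ivanov advances.
The agenda winner is Ivanov.

Ivanov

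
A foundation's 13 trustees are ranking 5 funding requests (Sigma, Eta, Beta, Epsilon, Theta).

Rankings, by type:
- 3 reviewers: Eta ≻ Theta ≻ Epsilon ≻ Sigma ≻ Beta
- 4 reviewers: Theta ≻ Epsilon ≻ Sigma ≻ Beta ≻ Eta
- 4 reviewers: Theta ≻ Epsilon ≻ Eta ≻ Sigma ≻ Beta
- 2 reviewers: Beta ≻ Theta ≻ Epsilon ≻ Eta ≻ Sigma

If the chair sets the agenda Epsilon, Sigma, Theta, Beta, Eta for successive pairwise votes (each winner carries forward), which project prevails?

Round 1: Epsilon vs Sigma — 13–0, Epsilon advances.
Round 2: Epsilon vs Theta — 0–13, Theta advances.
Round 3: Theta vs Beta — 11–2, Theta advances.
Round 4: Theta vs Eta — 10–3, Theta advances.
Theta survives the agenda.

Theta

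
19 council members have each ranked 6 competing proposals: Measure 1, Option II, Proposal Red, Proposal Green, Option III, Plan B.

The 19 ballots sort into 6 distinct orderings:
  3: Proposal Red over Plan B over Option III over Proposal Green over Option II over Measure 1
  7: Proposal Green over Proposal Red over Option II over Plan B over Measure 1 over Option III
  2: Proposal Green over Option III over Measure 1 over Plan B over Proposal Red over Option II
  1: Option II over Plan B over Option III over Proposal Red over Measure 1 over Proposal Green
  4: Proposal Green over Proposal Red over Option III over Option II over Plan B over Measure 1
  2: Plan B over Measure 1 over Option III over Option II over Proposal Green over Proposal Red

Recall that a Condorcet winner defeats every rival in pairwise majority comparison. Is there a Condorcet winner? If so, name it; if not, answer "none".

Pairwise majorities:
Measure 1 vs Option II: Measure 1 is ranked higher on 2+2 = 4 ballots, Option II on 15. Option II wins 15–4.
Measure 1 vs Proposal Red: Measure 1 preferred on 2+2 = 4 ballots; Proposal Red wins 15–4.
Measure 1 vs Proposal Green: Measure 1 preferred on 1+2 = 3 ballots; Proposal Green wins 16–3.
Measure 1 vs Option III: 7+2 = 9 for Measure 1, 10 for Option III — Option III by 10–9.
Measure 1 vs Plan B: Measure 1 is ranked higher on 2 ballots, Plan B on 17. Plan B wins 17–2.
Option II vs Proposal Red: Option II is ranked higher on 1+2 = 3 ballots, Proposal Red on 16. Proposal Red wins 16–3.
Option II vs Proposal Green: 3 to 16, Proposal Green.
Option II vs Option III: 7+1 = 8 for Option II, 11 for Option III — Option III by 11–8.
Option II vs Plan B: Option II preferred on 7+1+4 = 12 ballots; Option II wins 12–7.
Proposal Red vs Proposal Green: 3+1 = 4 for Proposal Red, 15 for Proposal Green — Proposal Green by 15–4.
Proposal Red vs Option III: Proposal Red is ranked higher on 3+7+4 = 14 ballots, Option III on 5. Proposal Red wins 14–5.
Proposal Red vs Plan B: 14 to 5, Proposal Red.
Proposal Green vs Option III: 7+2+4 = 13 for Proposal Green, 6 for Option III — Proposal Green by 13–6.
Proposal Green vs Plan B: 13 to 6, Proposal Green.
Option III vs Plan B: 2+4 = 6 for Option III, 13 for Plan B — Plan B by 13–6.
Proposal Green beats each of Measure 1, Option II, Proposal Red, Option III, Plan B — Proposal Green is the Condorcet winner.

Proposal Green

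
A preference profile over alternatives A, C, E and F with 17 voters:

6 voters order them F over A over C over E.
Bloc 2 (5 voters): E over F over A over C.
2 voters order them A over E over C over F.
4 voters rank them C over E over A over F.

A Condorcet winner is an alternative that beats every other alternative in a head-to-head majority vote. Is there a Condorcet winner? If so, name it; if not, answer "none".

none

Head-to-head results (17 voters):
A–C: A 13–4.
A vs E: E wins 9–8.
A vs F: F wins 11–6.
C–E: C 10–7.
C vs F: F wins 11–6.
E vs F: E, 11–6.
No alternative is unbeaten: A loses to E; C loses to A; E loses to C; F loses to E. In particular A beats C beats E beats A is a majority cycle — no Condorcet winner exists.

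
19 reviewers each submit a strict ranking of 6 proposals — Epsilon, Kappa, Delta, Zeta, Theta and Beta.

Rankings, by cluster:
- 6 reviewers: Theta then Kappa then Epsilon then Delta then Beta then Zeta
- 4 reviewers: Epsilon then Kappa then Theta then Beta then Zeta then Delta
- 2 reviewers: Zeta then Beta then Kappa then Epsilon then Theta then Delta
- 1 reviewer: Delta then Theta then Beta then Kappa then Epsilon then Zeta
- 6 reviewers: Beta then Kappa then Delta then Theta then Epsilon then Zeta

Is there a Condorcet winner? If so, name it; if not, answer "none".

Kappa

Head-to-head results (19 reviewers):
Epsilon vs Kappa: 4 to 15, Kappa.
Epsilon vs Delta: Epsilon is ranked higher on 6+4+2 = 12 ballots, Delta on 7. Epsilon wins 12–7.
Epsilon vs Zeta: 17 to 2, Epsilon.
Epsilon vs Theta: Epsilon is ranked higher on 4+2 = 6 ballots, Theta on 13. Theta wins 13–6.
Epsilon vs Beta: Epsilon preferred on 6+4 = 10 ballots; Epsilon wins 10–9.
Kappa vs Delta: 18 to 1, Kappa.
Kappa vs Zeta: 6+4+1+6 = 17 for Kappa, 2 for Zeta — Kappa by 17–2.
Kappa vs Theta: Kappa is ranked higher on 4+2+6 = 12 ballots, Theta on 7. Kappa wins 12–7.
Kappa vs Beta: 10 to 9, Kappa.
Delta vs Zeta: 13 to 6, Delta.
Delta vs Theta: 1+6 = 7 for Delta, 12 for Theta — Theta by 12–7.
Delta vs Beta: 6+1 = 7 for Delta, 12 for Beta — Beta by 12–7.
Zeta vs Theta: 2 to 17, Theta.
Zeta vs Beta: Zeta preferred on 2 ballots; Beta wins 17–2.
Theta vs Beta: 6+4+1 = 11 for Theta, 8 for Beta — Theta by 11–8.
Kappa wins every pairwise contest, so Kappa is the Condorcet winner.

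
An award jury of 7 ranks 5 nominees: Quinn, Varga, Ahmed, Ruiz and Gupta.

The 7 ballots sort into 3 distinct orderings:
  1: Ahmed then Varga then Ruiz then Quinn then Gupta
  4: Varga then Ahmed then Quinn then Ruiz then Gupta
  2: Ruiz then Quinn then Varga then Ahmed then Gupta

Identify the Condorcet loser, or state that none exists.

Gupta

Head-to-head results (7 jurors):
Quinn vs Varga: Quinn preferred on 2 ballots; Varga wins 5–2.
Quinn vs Ahmed: 2 for Quinn, 5 for Ahmed — Ahmed by 5–2.
Quinn vs Ruiz: Quinn, 4–3.
Quinn vs Gupta: 1+4+2 = 7 for Quinn, 0 for Gupta — Quinn by 7–0.
Varga vs Ahmed: Varga wins 6–1.
Varga vs Ruiz: Varga preferred on 1+4 = 5 ballots; Varga wins 5–2.
Varga–Gupta: Varga 7–0.
Ahmed–Ruiz: Ahmed 5–2.
Ahmed vs Gupta: 1+4+2 = 7 for Ahmed, 0 for Gupta — Ahmed by 7–0.
Ruiz vs Gupta: Ruiz wins 7–0.
Only Gupta has no wins; Gupta is the Condorcet loser.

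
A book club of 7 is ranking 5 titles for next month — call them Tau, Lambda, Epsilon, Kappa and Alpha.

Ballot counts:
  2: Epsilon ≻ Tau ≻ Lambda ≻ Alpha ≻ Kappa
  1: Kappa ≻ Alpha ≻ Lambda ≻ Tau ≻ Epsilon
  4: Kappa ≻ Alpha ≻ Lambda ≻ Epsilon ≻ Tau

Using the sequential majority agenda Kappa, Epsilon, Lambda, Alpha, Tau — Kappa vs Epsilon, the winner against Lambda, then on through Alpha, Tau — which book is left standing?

Round 1: Kappa vs Epsilon — 5–2, Kappa advances.
Round 2: Kappa vs Lambda — 5–2, Kappa advances.
Round 3: Kappa vs Alpha — 5–2, Kappa advances.
Round 4: Kappa vs Tau — 5–2, Kappa advances.
Kappa survives the agenda.

Kappa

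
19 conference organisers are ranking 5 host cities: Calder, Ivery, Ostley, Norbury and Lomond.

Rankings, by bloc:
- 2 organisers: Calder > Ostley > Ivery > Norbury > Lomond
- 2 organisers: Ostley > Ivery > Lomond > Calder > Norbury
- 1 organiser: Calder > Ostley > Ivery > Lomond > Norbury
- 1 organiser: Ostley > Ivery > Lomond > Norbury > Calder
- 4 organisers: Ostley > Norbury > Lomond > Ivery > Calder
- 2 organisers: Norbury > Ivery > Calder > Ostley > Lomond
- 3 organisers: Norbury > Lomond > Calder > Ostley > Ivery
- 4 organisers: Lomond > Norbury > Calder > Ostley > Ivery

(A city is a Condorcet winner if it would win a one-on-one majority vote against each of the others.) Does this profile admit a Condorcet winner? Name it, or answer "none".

Head-to-head results (19 organisers):
Calder vs Ivery: Calder preferred on 2+1+3+4 = 10 ballots; Calder wins 10–9.
Calder–Ostley: Calder 12–7.
Calder vs Norbury: Norbury, 14–5.
Calder vs Lomond: Lomond wins 14–5.
Ivery vs Ostley: Ostley wins 17–2.
Ivery vs Norbury: Norbury, 13–6.
Ivery vs Lomond: Lomond, 11–8.
Ostley vs Norbury: Ostley wins 10–9.
Ostley vs Lomond: 12 to 7, Ostley.
Norbury–Lomond: Norbury 11–8.
Every city loses at least once (Calder loses to Norbury; Ivery loses to Calder; Ostley loses to Calder; Norbury loses to Ostley; Lomond loses to Ostley). The majority relation contains the cycle Calder > Ostley > Norbury > Calder, so there is no Condorcet winner.

none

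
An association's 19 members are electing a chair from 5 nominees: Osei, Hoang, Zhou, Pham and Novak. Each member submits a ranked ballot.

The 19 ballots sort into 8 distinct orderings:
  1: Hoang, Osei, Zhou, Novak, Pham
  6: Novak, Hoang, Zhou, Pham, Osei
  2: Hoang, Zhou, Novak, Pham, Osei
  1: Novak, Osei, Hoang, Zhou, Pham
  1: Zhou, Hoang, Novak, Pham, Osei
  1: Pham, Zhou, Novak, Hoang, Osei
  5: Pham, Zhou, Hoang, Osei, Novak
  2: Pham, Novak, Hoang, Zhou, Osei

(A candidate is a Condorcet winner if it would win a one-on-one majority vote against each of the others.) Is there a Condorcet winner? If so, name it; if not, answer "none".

Check each pair by majority over 19 ballots:
Osei vs Hoang: 1 for Osei, 18 for Hoang — Hoang by 18–1.
Osei–Zhou: Zhou 17–2.
Osei vs Pham: Osei is ranked higher on 1+1 = 2 ballots, Pham on 17. Pham wins 17–2.
Osei vs Novak: Osei preferred on 1+5 = 6 ballots; Novak wins 13–6.
Hoang vs Zhou: Hoang wins 12–7.
Hoang vs Pham: 11 to 8, Hoang.
Hoang–Novak: Novak 10–9.
Zhou vs Pham: Zhou is ranked higher on 1+6+2+1+1 = 11 ballots, Pham on 8. Zhou wins 11–8.
Zhou vs Novak: Zhou, 10–9.
Pham vs Novak: 8 to 11, Novak.
No candidate is unbeaten: Osei loses to Hoang; Hoang loses to Novak; Zhou loses to Hoang; Pham loses to Hoang; Novak loses to Zhou. In particular Hoang beats Zhou beats Novak beats Hoang is a majority cycle — no Condorcet winner exists.

none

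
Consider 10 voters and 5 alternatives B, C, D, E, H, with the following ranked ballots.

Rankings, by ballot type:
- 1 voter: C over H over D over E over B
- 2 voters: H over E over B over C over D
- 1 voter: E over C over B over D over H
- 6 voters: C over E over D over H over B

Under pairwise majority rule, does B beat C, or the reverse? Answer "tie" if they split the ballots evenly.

C

Ballots ranking B above C: 2.
Ballots ranking C above B: 10 − 2 = 8.
C wins the head-to-head 8–2.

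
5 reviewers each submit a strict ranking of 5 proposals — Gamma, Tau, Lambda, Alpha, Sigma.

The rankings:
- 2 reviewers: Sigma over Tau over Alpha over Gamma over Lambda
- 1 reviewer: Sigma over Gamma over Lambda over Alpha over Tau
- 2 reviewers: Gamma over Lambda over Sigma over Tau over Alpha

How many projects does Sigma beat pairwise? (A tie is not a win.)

4

Sigma against each rival (5 reviewers):
Sigma vs Gamma: Sigma preferred on 2+1 = 3 ballots; Sigma wins 3–2.
Sigma vs Tau: 2+1+2 = 5 for Sigma, 0 for Tau — Sigma by 5–0.
Sigma vs Lambda: Sigma is ranked higher on 2+1 = 3 ballots, Lambda on 2. Sigma wins 3–2.
Sigma vs Alpha: 5 to 0, Sigma.
Sigma beats Gamma, Tau, Lambda, Alpha — 4 pairwise wins.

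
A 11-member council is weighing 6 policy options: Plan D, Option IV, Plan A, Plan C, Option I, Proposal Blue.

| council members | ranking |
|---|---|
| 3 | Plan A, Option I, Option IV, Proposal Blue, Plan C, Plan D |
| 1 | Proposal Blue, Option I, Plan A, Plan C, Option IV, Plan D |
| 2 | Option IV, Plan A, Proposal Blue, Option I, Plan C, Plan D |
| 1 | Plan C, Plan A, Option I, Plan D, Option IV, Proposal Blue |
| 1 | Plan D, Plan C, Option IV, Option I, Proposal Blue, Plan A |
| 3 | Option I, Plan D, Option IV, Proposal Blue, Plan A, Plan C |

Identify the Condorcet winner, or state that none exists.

none

Check each pair by majority over 11 ballots:
Plan D vs Option IV: Option IV wins 6–5.
Plan D–Plan A: Plan A 7–4.
Plan D vs Plan C: Plan C wins 7–4.
Plan D vs Option I: Option I, 10–1.
Plan D vs Proposal Blue: Proposal Blue wins 6–5.
Option IV vs Plan A: Option IV, 6–5.
Option IV–Plan C: Option IV 8–3.
Option IV–Option I: Option I 8–3.
Option IV vs Proposal Blue: Option IV, 10–1.
Plan A vs Plan C: Plan A wins 9–2.
Plan A vs Option I: Plan A, 6–5.
Plan A–Proposal Blue: Plan A 6–5.
Plan C–Option I: Option I 9–2.
Plan C–Proposal Blue: Proposal Blue 9–2.
Option I vs Proposal Blue: Option I, 8–3.
Each option drops at least one matchup (Plan D loses to Option IV; Option IV loses to Option I; Plan A loses to Option IV; Plan C loses to Option IV; Option I loses to Plan A; Proposal Blue loses to Option IV); the cycle Option IV → Plan A → Option I → Option IV rules out a Condorcet winner.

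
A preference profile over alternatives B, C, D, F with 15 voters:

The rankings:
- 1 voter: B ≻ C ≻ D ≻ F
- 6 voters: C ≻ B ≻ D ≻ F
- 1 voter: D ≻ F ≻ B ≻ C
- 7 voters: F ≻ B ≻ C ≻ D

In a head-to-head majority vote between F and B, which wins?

F

Ballots ranking F above B: 1 + 7 = 8.
Ballots ranking B above F: 15 − 8 = 7.
F wins the head-to-head 8–7.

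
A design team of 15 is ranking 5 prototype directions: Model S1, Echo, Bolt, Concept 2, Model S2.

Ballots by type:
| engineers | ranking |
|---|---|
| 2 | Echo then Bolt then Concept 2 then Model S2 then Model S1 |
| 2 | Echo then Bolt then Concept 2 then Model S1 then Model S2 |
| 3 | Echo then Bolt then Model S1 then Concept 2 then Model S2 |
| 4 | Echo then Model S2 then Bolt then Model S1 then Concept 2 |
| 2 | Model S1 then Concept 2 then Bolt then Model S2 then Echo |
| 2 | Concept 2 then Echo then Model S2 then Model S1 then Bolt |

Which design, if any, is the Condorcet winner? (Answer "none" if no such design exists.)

Echo

Head-to-head results (15 engineers):
Model S1 vs Echo: 2 to 13, Echo.
Model S1 vs Bolt: 2+2 = 4 for Model S1, 11 for Bolt — Bolt by 11–4.
Model S1 vs Concept 2: 3+4+2 = 9 for Model S1, 6 for Concept 2 — Model S1 by 9–6.
Model S1 vs Model S2: 7 to 8, Model S2.
Echo vs Bolt: 13 to 2, Echo.
Echo vs Concept 2: 2+2+3+4 = 11 for Echo, 4 for Concept 2 — Echo by 11–4.
Echo vs Model S2: Echo preferred on 2+2+3+4+2 = 13 ballots; Echo wins 13–2.
Bolt vs Concept 2: 2+2+3+4 = 11 for Bolt, 4 for Concept 2 — Bolt by 11–4.
Bolt vs Model S2: Bolt preferred on 2+2+3+2 = 9 ballots; Bolt wins 9–6.
Concept 2 vs Model S2: 11 to 4, Concept 2.
Echo wins every pairwise contest, so Echo is the Condorcet winner.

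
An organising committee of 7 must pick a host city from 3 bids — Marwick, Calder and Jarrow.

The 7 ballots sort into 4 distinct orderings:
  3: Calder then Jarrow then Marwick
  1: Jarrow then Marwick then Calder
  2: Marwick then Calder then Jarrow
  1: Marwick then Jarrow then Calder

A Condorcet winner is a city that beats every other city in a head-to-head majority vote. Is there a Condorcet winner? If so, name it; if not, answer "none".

Check each pair by majority over 7 ballots:
Marwick vs Calder: 1+2+1 = 4 for Marwick, 3 for Calder — Marwick by 4–3.
Marwick vs Jarrow: Marwick preferred on 2+1 = 3 ballots; Jarrow wins 4–3.
Calder vs Jarrow: 3+2 = 5 for Calder, 2 for Jarrow — Calder by 5–2.
No city is unbeaten: Marwick loses to Jarrow; Calder loses to Marwick; Jarrow loses to Calder. In particular Marwick > Calder > Jarrow > Marwick is a majority cycle — no Condorcet winner exists.

none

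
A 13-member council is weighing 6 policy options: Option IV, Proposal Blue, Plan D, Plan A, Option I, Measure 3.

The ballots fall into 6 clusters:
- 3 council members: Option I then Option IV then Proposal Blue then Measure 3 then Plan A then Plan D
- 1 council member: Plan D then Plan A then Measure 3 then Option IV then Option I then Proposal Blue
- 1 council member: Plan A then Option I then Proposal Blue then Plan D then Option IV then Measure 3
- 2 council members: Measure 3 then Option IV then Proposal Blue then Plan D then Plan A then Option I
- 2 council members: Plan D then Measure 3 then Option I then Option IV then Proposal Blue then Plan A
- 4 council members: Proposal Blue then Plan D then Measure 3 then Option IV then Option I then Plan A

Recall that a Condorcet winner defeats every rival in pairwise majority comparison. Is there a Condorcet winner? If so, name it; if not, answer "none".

none

Head-to-head results (13 council members):
Option IV vs Proposal Blue: 8 to 5, Option IV.
Option IV vs Plan D: Option IV preferred on 3+2 = 5 ballots; Plan D wins 8–5.
Option IV vs Plan A: 11 to 2, Option IV.
Option IV vs Option I: Option IV is ranked higher on 1+2+4 = 7 ballots, Option I on 6. Option IV wins 7–6.
Option IV vs Measure 3: Option IV is ranked higher on 3+1 = 4 ballots, Measure 3 on 9. Measure 3 wins 9–4.
Proposal Blue vs Plan D: Proposal Blue is ranked higher on 3+1+2+4 = 10 ballots, Plan D on 3. Proposal Blue wins 10–3.
Proposal Blue vs Plan A: 3+2+2+4 = 11 for Proposal Blue, 2 for Plan A — Proposal Blue by 11–2.
Proposal Blue vs Option I: 2+4 = 6 for Proposal Blue, 7 for Option I — Option I by 7–6.
Proposal Blue vs Measure 3: 8 to 5, Proposal Blue.
Plan D vs Plan A: 1+2+2+4 = 9 for Plan D, 4 for Plan A — Plan D by 9–4.
Plan D vs Option I: 9 to 4, Plan D.
Plan D vs Measure 3: 8 to 5, Plan D.
Plan A vs Option I: 4 to 9, Option I.
Plan A vs Measure 3: Plan A is ranked higher on 1+1 = 2 ballots, Measure 3 on 11. Measure 3 wins 11–2.
Option I vs Measure 3: Option I preferred on 3+1 = 4 ballots; Measure 3 wins 9–4.
Each option drops at least one matchup (Option IV loses to Plan D; Proposal Blue loses to Option IV; Plan D loses to Proposal Blue; Plan A loses to Option IV; Option I loses to Option IV; Measure 3 loses to Proposal Blue); the cycle Option IV beats Proposal Blue beats Plan D beats Option IV rules out a Condorcet winner.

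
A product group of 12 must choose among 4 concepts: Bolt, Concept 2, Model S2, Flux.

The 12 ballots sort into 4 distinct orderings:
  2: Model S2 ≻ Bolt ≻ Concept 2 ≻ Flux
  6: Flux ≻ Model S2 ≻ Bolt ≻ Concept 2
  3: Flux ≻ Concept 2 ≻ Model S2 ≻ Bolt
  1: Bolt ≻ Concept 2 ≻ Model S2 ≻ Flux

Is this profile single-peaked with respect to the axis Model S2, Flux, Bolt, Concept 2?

no

Axis positions: Model S2=1, Flux=2, Bolt=3, Concept 2=4.
Group 1: ranking walks positions 1-3-4-2; Bolt is ranked above Flux even though Flux lies between Bolt and the peak Model S2 on the axis — preferences dip and rise again. Not single-peaked.
Group 2 (peak Flux at position 2): ranking walks positions 2-1-3-4, expanding outward from the peak — single-peaked.
Group 3: ranking walks positions 2-4-1-3; Concept 2 is ranked above Bolt even though Bolt lies between Concept 2 and the peak Flux on the axis — preferences dip and rise again. Not single-peaked.
Group 4: ranking walks positions 3-4-1-2; Model S2 is ranked above Flux even though Flux lies between Model S2 and the peak Bolt on the axis — preferences dip and rise again. Not single-peaked.
Group 1 violates single-peakedness, so the profile is not single-peaked on this axis.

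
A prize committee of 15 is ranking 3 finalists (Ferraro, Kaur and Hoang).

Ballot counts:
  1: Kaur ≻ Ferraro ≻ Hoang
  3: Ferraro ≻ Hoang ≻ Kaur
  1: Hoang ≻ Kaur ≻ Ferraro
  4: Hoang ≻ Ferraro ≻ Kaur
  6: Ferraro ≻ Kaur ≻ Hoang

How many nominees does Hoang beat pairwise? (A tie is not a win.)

1

Hoang against each rival (15 jurors):
Hoang–Ferraro: Ferraro 10–5.
Hoang vs Kaur: Hoang, 8–7.
Hoang beats Kaur; loses to Ferraro — 1 pairwise win.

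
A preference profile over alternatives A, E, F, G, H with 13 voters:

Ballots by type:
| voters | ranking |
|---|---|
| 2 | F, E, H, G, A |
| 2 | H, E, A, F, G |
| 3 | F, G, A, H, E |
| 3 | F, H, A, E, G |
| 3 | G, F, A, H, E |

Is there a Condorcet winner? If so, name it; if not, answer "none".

Pairwise majorities:
A vs E: A wins 9–4.
A–F: F 11–2.
A vs G: G wins 8–5.
A vs H: 3+3 = 6 for A, 7 for H — H by 7–6.
E vs F: F wins 11–2.
E vs G: E is ranked higher on 2+2+3 = 7 ballots, G on 6. E wins 7–6.
E vs H: H wins 11–2.
F vs G: F wins 10–3.
F vs H: 11 to 2, F.
G vs H: 6 to 7, H.
F defeats every rival head-to-head and is the Condorcet winner.

F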